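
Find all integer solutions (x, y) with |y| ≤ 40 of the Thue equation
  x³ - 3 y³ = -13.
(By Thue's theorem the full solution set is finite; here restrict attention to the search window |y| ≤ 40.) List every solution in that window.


The equation is x³ - 3y³ = -13. For fixed y, x³ = 3·y³ − 13, so a solution requires the RHS to be a perfect cube.
Strategy: iterate y from -40 to 40, compute RHS = 3·y³ − 13, and check whether it is a (positive or negative) perfect cube.
Check small values of y:
  y = 0: RHS = -13 is not a perfect cube.
  y = 1: RHS = -10 is not a perfect cube.
  y = -1: RHS = -16 is not a perfect cube.
  y = 2: RHS = 11 is not a perfect cube.
  y = -2: RHS = -37 is not a perfect cube.
  y = 3: RHS = 68 is not a perfect cube.
  y = -3: RHS = -94 is not a perfect cube.
Continuing the search up to |y| = 40 finds no solutions either.
No (x, y) in the scanned range satisfies the equation.

No integer solutions with |y| ≤ 40.


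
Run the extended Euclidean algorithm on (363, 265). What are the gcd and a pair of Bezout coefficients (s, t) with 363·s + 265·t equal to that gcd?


Euclidean algorithm on (363, 265) — divide until remainder is 0:
  363 = 1 · 265 + 98
  265 = 2 · 98 + 69
  98 = 1 · 69 + 29
  69 = 2 · 29 + 11
  29 = 2 · 11 + 7
  11 = 1 · 7 + 4
  7 = 1 · 4 + 3
  4 = 1 · 3 + 1
  3 = 3 · 1 + 0
gcd(363, 265) = 1.
Track Bezout coefficients alongside the remainders: start with r₀ = 363 = a·1 + b·0 (s = 1, t = 0) and r₁ = 265 = a·0 + b·1 (s = 0, t = 1); each new remainder r_{k+1} = r_{k-1} − q_k·r_k inherits s_{k+1} = s_{k-1} − q_k·s_k, t_{k+1} = t_{k-1} − q_k·t_k, so r_k = a·s_k + b·t_k at every step:
  q = 1: r = 98, s = 1 − 1·0 = 1, t = 0 − 1·1 = -1  (check: 363·1 + 265·(-1) = 98)
  q = 2: r = 69, s = 0 − 2·1 = -2, t = 1 − 2·(-1) = 3  (check: 363·(-2) + 265·3 = 69)
  q = 1: r = 29, s = 1 − 1·(-2) = 3, t = -1 − 1·3 = -4  (check: 363·3 + 265·(-4) = 29)
  q = 2: r = 11, s = -2 − 2·3 = -8, t = 3 − 2·(-4) = 11  (check: 363·(-8) + 265·11 = 11)
  q = 2: r = 7, s = 3 − 2·(-8) = 19, t = -4 − 2·11 = -26  (check: 363·19 + 265·(-26) = 7)
  q = 1: r = 4, s = -8 − 1·19 = -27, t = 11 − 1·(-26) = 37  (check: 363·(-27) + 265·37 = 4)
  q = 1: r = 3, s = 19 − 1·(-27) = 46, t = -26 − 1·37 = -63  (check: 363·46 + 265·(-63) = 3)
  q = 1: r = 1, s = -27 − 1·46 = -73, t = 37 − 1·(-63) = 100  (check: 363·(-73) + 265·100 = 1)
The row with r = 1 (the gcd) gives the Bezout coefficients s = -73, t = 100.
Result: 363 · (-73) + 265 · (100) = 1.

gcd(363, 265) = 1; s = -73, t = 100 (check: 363·(-73) + 265·100 = 1).


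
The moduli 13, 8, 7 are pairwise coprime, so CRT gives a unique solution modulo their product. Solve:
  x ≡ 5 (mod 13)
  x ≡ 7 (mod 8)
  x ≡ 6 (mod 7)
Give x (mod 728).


Moduli 13, 8, 7 are pairwise coprime; by CRT there is a unique solution modulo M = 13 · 8 · 7 = 728.
Solve pairwise, accumulating the modulus:
  Start with x ≡ 5 (mod 13).
  Combine with x ≡ 7 (mod 8): since gcd(13, 8) = 1, we get a unique residue mod 104.
    Write x = 5 + 13·t and substitute into x ≡ 7 (mod 8): 13·t ≡ 7 − 5 = 2 (mod 8).
    Reduce coefficients mod 8: 5·t ≡ 2 (mod 8).
    The inverse of 5 mod 8 is 5 (since 5·5 = 25 = 3·8 + 1), so t ≡ 5·2 = 10 ≡ 2 (mod 8).
    Then x = 5 + 13·2 = 31, valid modulo lcm(13, 8) = 104: x ≡ 31 (mod 104).
  Combine with x ≡ 6 (mod 7): since gcd(104, 7) = 1, we get a unique residue mod 728.
    Write x = 31 + 104·t and substitute into x ≡ 6 (mod 7): 104·t ≡ 6 − 31 = -25 (mod 7).
    Reduce coefficients mod 7: 6·t ≡ 3 (mod 7).
    The inverse of 6 mod 7 is 6 (since 6·6 = 36 = 5·7 + 1), so t ≡ 6·3 = 18 ≡ 4 (mod 7).
    Then x = 31 + 104·4 = 447, valid modulo lcm(104, 7) = 728: x ≡ 447 (mod 728).
Verify: 447 mod 13 = 5 ✓, 447 mod 8 = 7 ✓, 447 mod 7 = 6 ✓.

x ≡ 447 (mod 728).


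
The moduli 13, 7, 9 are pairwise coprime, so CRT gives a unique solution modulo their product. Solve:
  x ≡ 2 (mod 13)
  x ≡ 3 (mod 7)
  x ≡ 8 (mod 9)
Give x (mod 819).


Moduli 13, 7, 9 are pairwise coprime; by CRT there is a unique solution modulo M = 13 · 7 · 9 = 819.
Solve pairwise, accumulating the modulus:
  Start with x ≡ 2 (mod 13).
  Combine with x ≡ 3 (mod 7): since gcd(13, 7) = 1, we get a unique residue mod 91.
    Write x = 2 + 13·t and substitute into x ≡ 3 (mod 7): 13·t ≡ 3 − 2 = 1 (mod 7).
    Reduce coefficients mod 7: 6·t ≡ 1 (mod 7).
    The inverse of 6 mod 7 is 6 (since 6·6 = 36 = 5·7 + 1), so t ≡ 6·1 = 6 ≡ 6 (mod 7).
    Then x = 2 + 13·6 = 80, valid modulo lcm(13, 7) = 91: x ≡ 80 (mod 91).
  Combine with x ≡ 8 (mod 9): since gcd(91, 9) = 1, we get a unique residue mod 819.
    Write x = 80 + 91·t and substitute into x ≡ 8 (mod 9): 91·t ≡ 8 − 80 = -72 (mod 9).
    Reduce coefficients mod 9: 1·t ≡ 0 (mod 9).
    So t ≡ 0 (mod 9).
    Then x = 80 + 91·0 = 80, valid modulo lcm(91, 9) = 819: x ≡ 80 (mod 819).
Verify: 80 mod 13 = 2 ✓, 80 mod 7 = 3 ✓, 80 mod 9 = 8 ✓.

x ≡ 80 (mod 819).


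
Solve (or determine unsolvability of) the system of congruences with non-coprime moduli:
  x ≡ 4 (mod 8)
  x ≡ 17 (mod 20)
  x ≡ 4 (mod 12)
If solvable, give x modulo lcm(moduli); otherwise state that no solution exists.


Moduli 8, 20, 12 are not pairwise coprime, so CRT works modulo lcm(m_i) when all pairwise compatibility conditions hold.
Pairwise compatibility: gcd(m_i, m_j) must divide a_i - a_j for every pair.
Merge one congruence at a time:
  Start: x ≡ 4 (mod 8).
  Combine with x ≡ 17 (mod 20): gcd(8, 20) = 4, and 17 - 4 = 13 is NOT divisible by 4.
    ⇒ system is inconsistent (no integer solution).

No solution (the system is inconsistent).


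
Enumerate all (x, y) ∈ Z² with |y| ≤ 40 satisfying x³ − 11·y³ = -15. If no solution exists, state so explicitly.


The equation is x³ - 11y³ = -15. For fixed y, x³ = 11·y³ − 15, so a solution requires the RHS to be a perfect cube.
Strategy: iterate y from -40 to 40, compute RHS = 11·y³ − 15, and check whether it is a (positive or negative) perfect cube.
Check small values of y:
  y = 0: RHS = -15 is not a perfect cube.
  y = 1: RHS = -4 is not a perfect cube.
  y = -1: RHS = -26 is not a perfect cube.
  y = 2: RHS = 73 is not a perfect cube.
  y = -2: RHS = -103 is not a perfect cube.
  y = 3: RHS = 282 is not a perfect cube.
  y = -3: RHS = -312 is not a perfect cube.
Continuing the search up to |y| = 40 finds no solutions either.
No (x, y) in the scanned range satisfies the equation.

No integer solutions with |y| ≤ 40.


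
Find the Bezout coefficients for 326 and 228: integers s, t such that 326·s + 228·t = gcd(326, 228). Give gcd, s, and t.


Euclidean algorithm on (326, 228) — divide until remainder is 0:
  326 = 1 · 228 + 98
  228 = 2 · 98 + 32
  98 = 3 · 32 + 2
  32 = 16 · 2 + 0
gcd(326, 228) = 2.
Track Bezout coefficients alongside the remainders: start with r₀ = 326 = a·1 + b·0 (s = 1, t = 0) and r₁ = 228 = a·0 + b·1 (s = 0, t = 1); each new remainder r_{k+1} = r_{k-1} − q_k·r_k inherits s_{k+1} = s_{k-1} − q_k·s_k, t_{k+1} = t_{k-1} − q_k·t_k, so r_k = a·s_k + b·t_k at every step:
  q = 1: r = 98, s = 1 − 1·0 = 1, t = 0 − 1·1 = -1  (check: 326·1 + 228·(-1) = 98)
  q = 2: r = 32, s = 0 − 2·1 = -2, t = 1 − 2·(-1) = 3  (check: 326·(-2) + 228·3 = 32)
  q = 3: r = 2, s = 1 − 3·(-2) = 7, t = -1 − 3·3 = -10  (check: 326·7 + 228·(-10) = 2)
The row with r = 2 (the gcd) gives the Bezout coefficients s = 7, t = -10.
Result: 326 · (7) + 228 · (-10) = 2.

gcd(326, 228) = 2; s = 7, t = -10 (check: 326·7 + 228·(-10) = 2).


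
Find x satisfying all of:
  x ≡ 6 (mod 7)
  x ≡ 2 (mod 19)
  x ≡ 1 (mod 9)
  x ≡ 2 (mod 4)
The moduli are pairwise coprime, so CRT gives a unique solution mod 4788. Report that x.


Product of moduli M = 7 · 19 · 9 · 4 = 4788.
Merge one congruence at a time:
  Start: x ≡ 6 (mod 7).
  Combine with x ≡ 2 (mod 19); new modulus lcm = 133.
    Write x = 6 + 7·t and substitute into x ≡ 2 (mod 19): 7·t ≡ 2 − 6 = -4 (mod 19).
    Reduce coefficients mod 19: 7·t ≡ 15 (mod 19).
    The inverse of 7 mod 19 is 11 (since 7·11 = 77 = 4·19 + 1), so t ≡ 11·15 = 165 ≡ 13 (mod 19).
    Then x = 6 + 7·13 = 97, valid modulo lcm(7, 19) = 133: x ≡ 97 (mod 133).
  Combine with x ≡ 1 (mod 9); new modulus lcm = 1197.
    Write x = 97 + 133·t and substitute into x ≡ 1 (mod 9): 133·t ≡ 1 − 97 = -96 (mod 9).
    Reduce coefficients mod 9: 7·t ≡ 3 (mod 9).
    The inverse of 7 mod 9 is 4 (since 7·4 = 28 = 3·9 + 1), so t ≡ 4·3 = 12 ≡ 3 (mod 9).
    Then x = 97 + 133·3 = 496, valid modulo lcm(133, 9) = 1197: x ≡ 496 (mod 1197).
  Combine with x ≡ 2 (mod 4); new modulus lcm = 4788.
    Write x = 496 + 1197·t and substitute into x ≡ 2 (mod 4): 1197·t ≡ 2 − 496 = -494 (mod 4).
    Reduce coefficients mod 4: 1·t ≡ 2 (mod 4).
    So t ≡ 2 (mod 4).
    Then x = 496 + 1197·2 = 2890, valid modulo lcm(1197, 4) = 4788: x ≡ 2890 (mod 4788).
Verify against each original: 2890 mod 7 = 6, 2890 mod 19 = 2, 2890 mod 9 = 1, 2890 mod 4 = 2.

x ≡ 2890 (mod 4788).


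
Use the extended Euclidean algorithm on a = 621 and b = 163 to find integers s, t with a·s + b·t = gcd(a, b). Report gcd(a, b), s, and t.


Euclidean algorithm on (621, 163) — divide until remainder is 0:
  621 = 3 · 163 + 132
  163 = 1 · 132 + 31
  132 = 4 · 31 + 8
  31 = 3 · 8 + 7
  8 = 1 · 7 + 1
  7 = 7 · 1 + 0
gcd(621, 163) = 1.
Track Bezout coefficients alongside the remainders: start with r₀ = 621 = a·1 + b·0 (s = 1, t = 0) and r₁ = 163 = a·0 + b·1 (s = 0, t = 1); each new remainder r_{k+1} = r_{k-1} − q_k·r_k inherits s_{k+1} = s_{k-1} − q_k·s_k, t_{k+1} = t_{k-1} − q_k·t_k, so r_k = a·s_k + b·t_k at every step:
  q = 3: r = 132, s = 1 − 3·0 = 1, t = 0 − 3·1 = -3  (check: 621·1 + 163·(-3) = 132)
  q = 1: r = 31, s = 0 − 1·1 = -1, t = 1 − 1·(-3) = 4  (check: 621·(-1) + 163·4 = 31)
  q = 4: r = 8, s = 1 − 4·(-1) = 5, t = -3 − 4·4 = -19  (check: 621·5 + 163·(-19) = 8)
  q = 3: r = 7, s = -1 − 3·5 = -16, t = 4 − 3·(-19) = 61  (check: 621·(-16) + 163·61 = 7)
  q = 1: r = 1, s = 5 − 1·(-16) = 21, t = -19 − 1·61 = -80  (check: 621·21 + 163·(-80) = 1)
The row with r = 1 (the gcd) gives the Bezout coefficients s = 21, t = -80.
Result: 621 · (21) + 163 · (-80) = 1.

gcd(621, 163) = 1; s = 21, t = -80 (check: 621·21 + 163·(-80) = 1).


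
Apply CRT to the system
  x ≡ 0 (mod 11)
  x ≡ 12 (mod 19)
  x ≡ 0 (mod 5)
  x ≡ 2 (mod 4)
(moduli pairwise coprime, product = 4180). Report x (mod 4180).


Product of moduli M = 11 · 19 · 5 · 4 = 4180.
Merge one congruence at a time:
  Start: x ≡ 0 (mod 11).
  Combine with x ≡ 12 (mod 19); new modulus lcm = 209.
    Write x = 0 + 11·t and substitute into x ≡ 12 (mod 19): 11·t ≡ 12 − 0 = 12 (mod 19).
    The inverse of 11 mod 19 is 7 (since 11·7 = 77 = 4·19 + 1), so t ≡ 7·12 = 84 ≡ 8 (mod 19).
    Then x = 0 + 11·8 = 88, valid modulo lcm(11, 19) = 209: x ≡ 88 (mod 209).
  Combine with x ≡ 0 (mod 5); new modulus lcm = 1045.
    Write x = 88 + 209·t and substitute into x ≡ 0 (mod 5): 209·t ≡ 0 − 88 = -88 (mod 5).
    Reduce coefficients mod 5: 4·t ≡ 2 (mod 5).
    The inverse of 4 mod 5 is 4 (since 4·4 = 16 = 3·5 + 1), so t ≡ 4·2 = 8 ≡ 3 (mod 5).
    Then x = 88 + 209·3 = 715, valid modulo lcm(209, 5) = 1045: x ≡ 715 (mod 1045).
  Combine with x ≡ 2 (mod 4); new modulus lcm = 4180.
    Write x = 715 + 1045·t and substitute into x ≡ 2 (mod 4): 1045·t ≡ 2 − 715 = -713 (mod 4).
    Reduce coefficients mod 4: 1·t ≡ 3 (mod 4).
    So t ≡ 3 (mod 4).
    Then x = 715 + 1045·3 = 3850, valid modulo lcm(1045, 4) = 4180: x ≡ 3850 (mod 4180).
Verify against each original: 3850 mod 11 = 0, 3850 mod 19 = 12, 3850 mod 5 = 0, 3850 mod 4 = 2.

x ≡ 3850 (mod 4180).


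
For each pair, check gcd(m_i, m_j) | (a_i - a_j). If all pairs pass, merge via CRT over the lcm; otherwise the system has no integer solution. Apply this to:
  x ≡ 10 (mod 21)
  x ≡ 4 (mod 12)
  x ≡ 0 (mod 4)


Moduli 21, 12, 4 are not pairwise coprime, so CRT works modulo lcm(m_i) when all pairwise compatibility conditions hold.
Pairwise compatibility: gcd(m_i, m_j) must divide a_i - a_j for every pair.
Merge one congruence at a time:
  Start: x ≡ 10 (mod 21).
  Combine with x ≡ 4 (mod 12): gcd(21, 12) = 3; 4 - 10 = -6, which IS divisible by 3, so compatible.
    Write x = 10 + 21·t and substitute into x ≡ 4 (mod 12): 21·t ≡ 4 − 10 = -6 (mod 12).
    Divide the congruence (and modulus) by g = 3: 7·t ≡ -2 (mod 4).
    Reduce coefficients mod 4: 3·t ≡ 2 (mod 4).
    The inverse of 3 mod 4 is 3 (since 3·3 = 9 = 2·4 + 1), so t ≡ 3·2 = 6 ≡ 2 (mod 4).
    Then x = 10 + 21·2 = 52, valid modulo lcm(21, 12) = 84: x ≡ 52 (mod 84).
  Combine with x ≡ 0 (mod 4): gcd(84, 4) = 4; 0 - 52 = -52, which IS divisible by 4, so compatible.
    Write x = 52 + 84·t and substitute into x ≡ 0 (mod 4): 84·t ≡ 0 − 52 = -52 (mod 4).
    Divide the congruence (and modulus) by g = 4: 21·t ≡ -13 (mod 1).
    Modulo 1 every t works; take t = 0.
    Then x = 52 + 84·0 = 52, valid modulo lcm(84, 4) = 84: x ≡ 52 (mod 84).
Verify: 52 mod 21 = 10, 52 mod 12 = 4, 52 mod 4 = 0.

x ≡ 52 (mod 84).


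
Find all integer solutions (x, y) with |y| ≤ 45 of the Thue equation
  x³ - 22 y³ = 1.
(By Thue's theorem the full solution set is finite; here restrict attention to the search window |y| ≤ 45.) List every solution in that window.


The equation is x³ - 22y³ = 1. For fixed y, x³ = 22·y³ + 1, so a solution requires the RHS to be a perfect cube.
Strategy: iterate y from -45 to 45, compute RHS = 22·y³ + 1, and check whether it is a (positive or negative) perfect cube.
Check small values of y:
  y = 0: RHS = 1 = (1)³ ⇒ x = 1 works.
  y = 1: RHS = 23 is not a perfect cube.
  y = -1: RHS = -21 is not a perfect cube.
  y = 2: RHS = 177 is not a perfect cube.
  y = -2: RHS = -175 is not a perfect cube.
  y = 3: RHS = 595 is not a perfect cube.
  y = -3: RHS = -593 is not a perfect cube.
Continuing the search up to |y| = 45 finds no further solutions beyond those listed.
Collected solutions: (1, 0).

Solutions (with |y| ≤ 45): (1, 0).


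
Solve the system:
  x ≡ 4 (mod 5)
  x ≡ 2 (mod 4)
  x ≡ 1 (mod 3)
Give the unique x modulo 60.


Moduli 5, 4, 3 are pairwise coprime; by CRT there is a unique solution modulo M = 5 · 4 · 3 = 60.
Solve pairwise, accumulating the modulus:
  Start with x ≡ 4 (mod 5).
  Combine with x ≡ 2 (mod 4): since gcd(5, 4) = 1, we get a unique residue mod 20.
    Write x = 4 + 5·t and substitute into x ≡ 2 (mod 4): 5·t ≡ 2 − 4 = -2 (mod 4).
    Reduce coefficients mod 4: 1·t ≡ 2 (mod 4).
    So t ≡ 2 (mod 4).
    Then x = 4 + 5·2 = 14, valid modulo lcm(5, 4) = 20: x ≡ 14 (mod 20).
  Combine with x ≡ 1 (mod 3): since gcd(20, 3) = 1, we get a unique residue mod 60.
    Write x = 14 + 20·t and substitute into x ≡ 1 (mod 3): 20·t ≡ 1 − 14 = -13 (mod 3).
    Reduce coefficients mod 3: 2·t ≡ 2 (mod 3).
    The inverse of 2 mod 3 is 2 (since 2·2 = 4 = 1·3 + 1), so t ≡ 2·2 = 4 ≡ 1 (mod 3).
    Then x = 14 + 20·1 = 34, valid modulo lcm(20, 3) = 60: x ≡ 34 (mod 60).
Verify: 34 mod 5 = 4 ✓, 34 mod 4 = 2 ✓, 34 mod 3 = 1 ✓.

x ≡ 34 (mod 60).


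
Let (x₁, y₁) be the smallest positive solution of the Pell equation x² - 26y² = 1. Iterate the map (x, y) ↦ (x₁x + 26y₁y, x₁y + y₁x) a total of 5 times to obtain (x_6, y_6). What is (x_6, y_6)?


Step 1: Find the fundamental solution (x₁, y₁) of x² - 26y² = 1.
  Expand √26 as a continued fraction. a₀ = ⌊√26⌋ = 5; iterate m_{k+1} = d_k·a_k − m_k, d_{k+1} = (26 − m_{k+1}²)/d_k, a_{k+1} = ⌊(a₀ + m_{k+1})/d_{k+1}⌋ (starting m₀ = 0, d₀ = 1), with convergents p_k = a_k·p_{k-1} + p_{k-2}, q_k = a_k·q_{k-1} + q_{k-2} (p₋₁ = 1, q₋₁ = 0):
  k = 0: a₀ = 5; p₀/q₀ = 5/1; p₀² − 26·q₀² = 25 − 26 = -1.
  k = 1: m = 5, d = 1, a = ⌊(5 + 5)/1⌋ = 10; p/q = (10·5 + 1)/(10·1 + 0) = 51/10; p² − 26·q² = 2601 − 2600 = 1.
  The first convergent with p² − 26·q² = 1 gives the fundamental solution (x₁, y₁) = (51, 10).
Step 2: Apply the recurrence (x_{n+1}, y_{n+1}) = (x₁x_n + 26y₁y_n, x₁y_n + y₁x_n) repeatedly.
  From (x_1, y_1) = (51, 10): x_2 = 51·51 + 26·10·10 = 5201; y_2 = 51·10 + 10·51 = 1020.
  From (x_2, y_2) = (5201, 1020): x_3 = 51·5201 + 26·10·1020 = 530451; y_3 = 51·1020 + 10·5201 = 104030.
  From (x_3, y_3) = (530451, 104030): x_4 = 51·530451 + 26·10·104030 = 54100801; y_4 = 51·104030 + 10·530451 = 10610040.
  From (x_4, y_4) = (54100801, 10610040): x_5 = 51·54100801 + 26·10·10610040 = 5517751251; y_5 = 51·10610040 + 10·54100801 = 1082120050.
  From (x_5, y_5) = (5517751251, 1082120050): x_6 = 51·5517751251 + 26·10·1082120050 = 562756526801; y_6 = 51·1082120050 + 10·5517751251 = 110365635060.
Step 3: Verify x_6² - 26·y_6² = 316694908457124631293601 - 316694908457124631293600 = 1 (should be 1). ✓

(x_1, y_1) = (51, 10); (x_6, y_6) = (562756526801, 110365635060).


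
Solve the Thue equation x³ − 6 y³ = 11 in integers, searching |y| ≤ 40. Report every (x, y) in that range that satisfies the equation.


The equation is x³ - 6y³ = 11. For fixed y, x³ = 6·y³ + 11, so a solution requires the RHS to be a perfect cube.
Strategy: iterate y from -40 to 40, compute RHS = 6·y³ + 11, and check whether it is a (positive or negative) perfect cube.
Check small values of y:
  y = 0: RHS = 11 is not a perfect cube.
  y = 1: RHS = 17 is not a perfect cube.
  y = -1: RHS = 5 is not a perfect cube.
  y = 2: RHS = 59 is not a perfect cube.
  y = -2: RHS = -37 is not a perfect cube.
  y = 3: RHS = 173 is not a perfect cube.
  y = -3: RHS = -151 is not a perfect cube.
Continuing the search up to |y| = 40 finds no solutions either.
No (x, y) in the scanned range satisfies the equation.

No integer solutions with |y| ≤ 40.


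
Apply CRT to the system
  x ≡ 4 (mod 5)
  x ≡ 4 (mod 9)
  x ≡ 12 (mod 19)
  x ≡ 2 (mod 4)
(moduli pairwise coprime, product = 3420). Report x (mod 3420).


Product of moduli M = 5 · 9 · 19 · 4 = 3420.
Merge one congruence at a time:
  Start: x ≡ 4 (mod 5).
  Combine with x ≡ 4 (mod 9); new modulus lcm = 45.
    Write x = 4 + 5·t and substitute into x ≡ 4 (mod 9): 5·t ≡ 4 − 4 = 0 (mod 9).
    The inverse of 5 mod 9 is 2 (since 5·2 = 10 = 1·9 + 1), so t ≡ 2·0 = 0 ≡ 0 (mod 9).
    Then x = 4 + 5·0 = 4, valid modulo lcm(5, 9) = 45: x ≡ 4 (mod 45).
  Combine with x ≡ 12 (mod 19); new modulus lcm = 855.
    Write x = 4 + 45·t and substitute into x ≡ 12 (mod 19): 45·t ≡ 12 − 4 = 8 (mod 19).
    Reduce coefficients mod 19: 7·t ≡ 8 (mod 19).
    The inverse of 7 mod 19 is 11 (since 7·11 = 77 = 4·19 + 1), so t ≡ 11·8 = 88 ≡ 12 (mod 19).
    Then x = 4 + 45·12 = 544, valid modulo lcm(45, 19) = 855: x ≡ 544 (mod 855).
  Combine with x ≡ 2 (mod 4); new modulus lcm = 3420.
    Write x = 544 + 855·t and substitute into x ≡ 2 (mod 4): 855·t ≡ 2 − 544 = -542 (mod 4).
    Reduce coefficients mod 4: 3·t ≡ 2 (mod 4).
    The inverse of 3 mod 4 is 3 (since 3·3 = 9 = 2·4 + 1), so t ≡ 3·2 = 6 ≡ 2 (mod 4).
    Then x = 544 + 855·2 = 2254, valid modulo lcm(855, 4) = 3420: x ≡ 2254 (mod 3420).
Verify against each original: 2254 mod 5 = 4, 2254 mod 9 = 4, 2254 mod 19 = 12, 2254 mod 4 = 2.

x ≡ 2254 (mod 3420).


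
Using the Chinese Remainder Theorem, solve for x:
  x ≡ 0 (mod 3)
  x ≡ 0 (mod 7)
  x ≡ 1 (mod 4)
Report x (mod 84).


Moduli 3, 7, 4 are pairwise coprime; by CRT there is a unique solution modulo M = 3 · 7 · 4 = 84.
Solve pairwise, accumulating the modulus:
  Start with x ≡ 0 (mod 3).
  Combine with x ≡ 0 (mod 7): since gcd(3, 7) = 1, we get a unique residue mod 21.
    Write x = 0 + 3·t and substitute into x ≡ 0 (mod 7): 3·t ≡ 0 − 0 = 0 (mod 7).
    The inverse of 3 mod 7 is 5 (since 3·5 = 15 = 2·7 + 1), so t ≡ 5·0 = 0 ≡ 0 (mod 7).
    Then x = 0 + 3·0 = 0, valid modulo lcm(3, 7) = 21: x ≡ 0 (mod 21).
  Combine with x ≡ 1 (mod 4): since gcd(21, 4) = 1, we get a unique residue mod 84.
    Write x = 0 + 21·t and substitute into x ≡ 1 (mod 4): 21·t ≡ 1 − 0 = 1 (mod 4).
    Reduce coefficients mod 4: 1·t ≡ 1 (mod 4).
    So t ≡ 1 (mod 4).
    Then x = 0 + 21·1 = 21, valid modulo lcm(21, 4) = 84: x ≡ 21 (mod 84).
Verify: 21 mod 3 = 0 ✓, 21 mod 7 = 0 ✓, 21 mod 4 = 1 ✓.

x ≡ 21 (mod 84).


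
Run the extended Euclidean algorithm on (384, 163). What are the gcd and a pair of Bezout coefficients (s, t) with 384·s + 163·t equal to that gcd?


Euclidean algorithm on (384, 163) — divide until remainder is 0:
  384 = 2 · 163 + 58
  163 = 2 · 58 + 47
  58 = 1 · 47 + 11
  47 = 4 · 11 + 3
  11 = 3 · 3 + 2
  3 = 1 · 2 + 1
  2 = 2 · 1 + 0
gcd(384, 163) = 1.
Track Bezout coefficients alongside the remainders: start with r₀ = 384 = a·1 + b·0 (s = 1, t = 0) and r₁ = 163 = a·0 + b·1 (s = 0, t = 1); each new remainder r_{k+1} = r_{k-1} − q_k·r_k inherits s_{k+1} = s_{k-1} − q_k·s_k, t_{k+1} = t_{k-1} − q_k·t_k, so r_k = a·s_k + b·t_k at every step:
  q = 2: r = 58, s = 1 − 2·0 = 1, t = 0 − 2·1 = -2  (check: 384·1 + 163·(-2) = 58)
  q = 2: r = 47, s = 0 − 2·1 = -2, t = 1 − 2·(-2) = 5  (check: 384·(-2) + 163·5 = 47)
  q = 1: r = 11, s = 1 − 1·(-2) = 3, t = -2 − 1·5 = -7  (check: 384·3 + 163·(-7) = 11)
  q = 4: r = 3, s = -2 − 4·3 = -14, t = 5 − 4·(-7) = 33  (check: 384·(-14) + 163·33 = 3)
  q = 3: r = 2, s = 3 − 3·(-14) = 45, t = -7 − 3·33 = -106  (check: 384·45 + 163·(-106) = 2)
  q = 1: r = 1, s = -14 − 1·45 = -59, t = 33 − 1·(-106) = 139  (check: 384·(-59) + 163·139 = 1)
The row with r = 1 (the gcd) gives the Bezout coefficients s = -59, t = 139.
Result: 384 · (-59) + 163 · (139) = 1.

gcd(384, 163) = 1; s = -59, t = 139 (check: 384·(-59) + 163·139 = 1).


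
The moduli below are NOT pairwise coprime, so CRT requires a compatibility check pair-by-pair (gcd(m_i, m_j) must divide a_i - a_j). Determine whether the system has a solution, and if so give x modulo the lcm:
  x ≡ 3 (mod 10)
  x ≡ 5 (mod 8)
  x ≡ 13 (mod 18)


Moduli 10, 8, 18 are not pairwise coprime, so CRT works modulo lcm(m_i) when all pairwise compatibility conditions hold.
Pairwise compatibility: gcd(m_i, m_j) must divide a_i - a_j for every pair.
Merge one congruence at a time:
  Start: x ≡ 3 (mod 10).
  Combine with x ≡ 5 (mod 8): gcd(10, 8) = 2; 5 - 3 = 2, which IS divisible by 2, so compatible.
    Write x = 3 + 10·t and substitute into x ≡ 5 (mod 8): 10·t ≡ 5 − 3 = 2 (mod 8).
    Divide the congruence (and modulus) by g = 2: 5·t ≡ 1 (mod 4).
    Reduce coefficients mod 4: 1·t ≡ 1 (mod 4).
    So t ≡ 1 (mod 4).
    Then x = 3 + 10·1 = 13, valid modulo lcm(10, 8) = 40: x ≡ 13 (mod 40).
  Combine with x ≡ 13 (mod 18): gcd(40, 18) = 2; 13 - 13 = 0, which IS divisible by 2, so compatible.
    Write x = 13 + 40·t and substitute into x ≡ 13 (mod 18): 40·t ≡ 13 − 13 = 0 (mod 18).
    Divide the congruence (and modulus) by g = 2: 20·t ≡ 0 (mod 9).
    Reduce coefficients mod 9: 2·t ≡ 0 (mod 9).
    The inverse of 2 mod 9 is 5 (since 2·5 = 10 = 1·9 + 1), so t ≡ 5·0 = 0 ≡ 0 (mod 9).
    Then x = 13 + 40·0 = 13, valid modulo lcm(40, 18) = 360: x ≡ 13 (mod 360).
Verify: 13 mod 10 = 3, 13 mod 8 = 5, 13 mod 18 = 13.

x ≡ 13 (mod 360).


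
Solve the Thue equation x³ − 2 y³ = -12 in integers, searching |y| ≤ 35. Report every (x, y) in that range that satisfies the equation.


The equation is x³ - 2y³ = -12. For fixed y, x³ = 2·y³ − 12, so a solution requires the RHS to be a perfect cube.
Strategy: iterate y from -35 to 35, compute RHS = 2·y³ − 12, and check whether it is a (positive or negative) perfect cube.
Check small values of y:
  y = 0: RHS = -12 is not a perfect cube.
  y = 1: RHS = -10 is not a perfect cube.
  y = -1: RHS = -14 is not a perfect cube.
  y = 2: RHS = 4 is not a perfect cube.
  y = -2: RHS = -28 is not a perfect cube.
  y = 3: RHS = 42 is not a perfect cube.
  y = -3: RHS = -66 is not a perfect cube.
Continuing the search up to |y| = 35 finds no solutions either.
No (x, y) in the scanned range satisfies the equation.

No integer solutions with |y| ≤ 35.


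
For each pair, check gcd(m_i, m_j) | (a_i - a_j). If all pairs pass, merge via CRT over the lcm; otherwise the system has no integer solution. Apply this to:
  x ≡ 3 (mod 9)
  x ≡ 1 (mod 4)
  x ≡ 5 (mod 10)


Moduli 9, 4, 10 are not pairwise coprime, so CRT works modulo lcm(m_i) when all pairwise compatibility conditions hold.
Pairwise compatibility: gcd(m_i, m_j) must divide a_i - a_j for every pair.
Merge one congruence at a time:
  Start: x ≡ 3 (mod 9).
  Combine with x ≡ 1 (mod 4): gcd(9, 4) = 1; 1 - 3 = -2, which IS divisible by 1, so compatible.
    Write x = 3 + 9·t and substitute into x ≡ 1 (mod 4): 9·t ≡ 1 − 3 = -2 (mod 4).
    Reduce coefficients mod 4: 1·t ≡ 2 (mod 4).
    So t ≡ 2 (mod 4).
    Then x = 3 + 9·2 = 21, valid modulo lcm(9, 4) = 36: x ≡ 21 (mod 36).
  Combine with x ≡ 5 (mod 10): gcd(36, 10) = 2; 5 - 21 = -16, which IS divisible by 2, so compatible.
    Write x = 21 + 36·t and substitute into x ≡ 5 (mod 10): 36·t ≡ 5 − 21 = -16 (mod 10).
    Divide the congruence (and modulus) by g = 2: 18·t ≡ -8 (mod 5).
    Reduce coefficients mod 5: 3·t ≡ 2 (mod 5).
    The inverse of 3 mod 5 is 2 (since 3·2 = 6 = 1·5 + 1), so t ≡ 2·2 = 4 ≡ 4 (mod 5).
    Then x = 21 + 36·4 = 165, valid modulo lcm(36, 10) = 180: x ≡ 165 (mod 180).
Verify: 165 mod 9 = 3, 165 mod 4 = 1, 165 mod 10 = 5.

x ≡ 165 (mod 180).


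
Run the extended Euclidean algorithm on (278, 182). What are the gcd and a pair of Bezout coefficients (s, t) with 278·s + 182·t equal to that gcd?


Euclidean algorithm on (278, 182) — divide until remainder is 0:
  278 = 1 · 182 + 96
  182 = 1 · 96 + 86
  96 = 1 · 86 + 10
  86 = 8 · 10 + 6
  10 = 1 · 6 + 4
  6 = 1 · 4 + 2
  4 = 2 · 2 + 0
gcd(278, 182) = 2.
Track Bezout coefficients alongside the remainders: start with r₀ = 278 = a·1 + b·0 (s = 1, t = 0) and r₁ = 182 = a·0 + b·1 (s = 0, t = 1); each new remainder r_{k+1} = r_{k-1} − q_k·r_k inherits s_{k+1} = s_{k-1} − q_k·s_k, t_{k+1} = t_{k-1} − q_k·t_k, so r_k = a·s_k + b·t_k at every step:
  q = 1: r = 96, s = 1 − 1·0 = 1, t = 0 − 1·1 = -1  (check: 278·1 + 182·(-1) = 96)
  q = 1: r = 86, s = 0 − 1·1 = -1, t = 1 − 1·(-1) = 2  (check: 278·(-1) + 182·2 = 86)
  q = 1: r = 10, s = 1 − 1·(-1) = 2, t = -1 − 1·2 = -3  (check: 278·2 + 182·(-3) = 10)
  q = 8: r = 6, s = -1 − 8·2 = -17, t = 2 − 8·(-3) = 26  (check: 278·(-17) + 182·26 = 6)
  q = 1: r = 4, s = 2 − 1·(-17) = 19, t = -3 − 1·26 = -29  (check: 278·19 + 182·(-29) = 4)
  q = 1: r = 2, s = -17 − 1·19 = -36, t = 26 − 1·(-29) = 55  (check: 278·(-36) + 182·55 = 2)
The row with r = 2 (the gcd) gives the Bezout coefficients s = -36, t = 55.
Result: 278 · (-36) + 182 · (55) = 2.

gcd(278, 182) = 2; s = -36, t = 55 (check: 278·(-36) + 182·55 = 2).


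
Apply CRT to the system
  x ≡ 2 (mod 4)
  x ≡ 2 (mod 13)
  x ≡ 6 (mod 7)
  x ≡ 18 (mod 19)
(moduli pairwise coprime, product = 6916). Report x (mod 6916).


Product of moduli M = 4 · 13 · 7 · 19 = 6916.
Merge one congruence at a time:
  Start: x ≡ 2 (mod 4).
  Combine with x ≡ 2 (mod 13); new modulus lcm = 52.
    Write x = 2 + 4·t and substitute into x ≡ 2 (mod 13): 4·t ≡ 2 − 2 = 0 (mod 13).
    The inverse of 4 mod 13 is 10 (since 4·10 = 40 = 3·13 + 1), so t ≡ 10·0 = 0 ≡ 0 (mod 13).
    Then x = 2 + 4·0 = 2, valid modulo lcm(4, 13) = 52: x ≡ 2 (mod 52).
  Combine with x ≡ 6 (mod 7); new modulus lcm = 364.
    Write x = 2 + 52·t and substitute into x ≡ 6 (mod 7): 52·t ≡ 6 − 2 = 4 (mod 7).
    Reduce coefficients mod 7: 3·t ≡ 4 (mod 7).
    The inverse of 3 mod 7 is 5 (since 3·5 = 15 = 2·7 + 1), so t ≡ 5·4 = 20 ≡ 6 (mod 7).
    Then x = 2 + 52·6 = 314, valid modulo lcm(52, 7) = 364: x ≡ 314 (mod 364).
  Combine with x ≡ 18 (mod 19); new modulus lcm = 6916.
    Write x = 314 + 364·t and substitute into x ≡ 18 (mod 19): 364·t ≡ 18 − 314 = -296 (mod 19).
    Reduce coefficients mod 19: 3·t ≡ 8 (mod 19).
    The inverse of 3 mod 19 is 13 (since 3·13 = 39 = 2·19 + 1), so t ≡ 13·8 = 104 ≡ 9 (mod 19).
    Then x = 314 + 364·9 = 3590, valid modulo lcm(364, 19) = 6916: x ≡ 3590 (mod 6916).
Verify against each original: 3590 mod 4 = 2, 3590 mod 13 = 2, 3590 mod 7 = 6, 3590 mod 19 = 18.

x ≡ 3590 (mod 6916).


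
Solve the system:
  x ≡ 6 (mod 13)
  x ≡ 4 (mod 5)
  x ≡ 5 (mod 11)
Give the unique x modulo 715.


Moduli 13, 5, 11 are pairwise coprime; by CRT there is a unique solution modulo M = 13 · 5 · 11 = 715.
Solve pairwise, accumulating the modulus:
  Start with x ≡ 6 (mod 13).
  Combine with x ≡ 4 (mod 5): since gcd(13, 5) = 1, we get a unique residue mod 65.
    Write x = 6 + 13·t and substitute into x ≡ 4 (mod 5): 13·t ≡ 4 − 6 = -2 (mod 5).
    Reduce coefficients mod 5: 3·t ≡ 3 (mod 5).
    The inverse of 3 mod 5 is 2 (since 3·2 = 6 = 1·5 + 1), so t ≡ 2·3 = 6 ≡ 1 (mod 5).
    Then x = 6 + 13·1 = 19, valid modulo lcm(13, 5) = 65: x ≡ 19 (mod 65).
  Combine with x ≡ 5 (mod 11): since gcd(65, 11) = 1, we get a unique residue mod 715.
    Write x = 19 + 65·t and substitute into x ≡ 5 (mod 11): 65·t ≡ 5 − 19 = -14 (mod 11).
    Reduce coefficients mod 11: 10·t ≡ 8 (mod 11).
    The inverse of 10 mod 11 is 10 (since 10·10 = 100 = 9·11 + 1), so t ≡ 10·8 = 80 ≡ 3 (mod 11).
    Then x = 19 + 65·3 = 214, valid modulo lcm(65, 11) = 715: x ≡ 214 (mod 715).
Verify: 214 mod 13 = 6 ✓, 214 mod 5 = 4 ✓, 214 mod 11 = 5 ✓.

x ≡ 214 (mod 715).


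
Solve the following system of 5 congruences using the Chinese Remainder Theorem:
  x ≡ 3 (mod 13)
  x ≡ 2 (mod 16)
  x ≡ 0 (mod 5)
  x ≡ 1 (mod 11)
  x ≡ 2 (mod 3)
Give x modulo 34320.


Product of moduli M = 13 · 16 · 5 · 11 · 3 = 34320.
Merge one congruence at a time:
  Start: x ≡ 3 (mod 13).
  Combine with x ≡ 2 (mod 16); new modulus lcm = 208.
    Write x = 3 + 13·t and substitute into x ≡ 2 (mod 16): 13·t ≡ 2 − 3 = -1 (mod 16).
    Reduce coefficients mod 16: 13·t ≡ 15 (mod 16).
    The inverse of 13 mod 16 is 5 (since 13·5 = 65 = 4·16 + 1), so t ≡ 5·15 = 75 ≡ 11 (mod 16).
    Then x = 3 + 13·11 = 146, valid modulo lcm(13, 16) = 208: x ≡ 146 (mod 208).
  Combine with x ≡ 0 (mod 5); new modulus lcm = 1040.
    Write x = 146 + 208·t and substitute into x ≡ 0 (mod 5): 208·t ≡ 0 − 146 = -146 (mod 5).
    Reduce coefficients mod 5: 3·t ≡ 4 (mod 5).
    The inverse of 3 mod 5 is 2 (since 3·2 = 6 = 1·5 + 1), so t ≡ 2·4 = 8 ≡ 3 (mod 5).
    Then x = 146 + 208·3 = 770, valid modulo lcm(208, 5) = 1040: x ≡ 770 (mod 1040).
  Combine with x ≡ 1 (mod 11); new modulus lcm = 11440.
    Write x = 770 + 1040·t and substitute into x ≡ 1 (mod 11): 1040·t ≡ 1 − 770 = -769 (mod 11).
    Reduce coefficients mod 11: 6·t ≡ 1 (mod 11).
    The inverse of 6 mod 11 is 2 (since 6·2 = 12 = 1·11 + 1), so t ≡ 2·1 = 2 ≡ 2 (mod 11).
    Then x = 770 + 1040·2 = 2850, valid modulo lcm(1040, 11) = 11440: x ≡ 2850 (mod 11440).
  Combine with x ≡ 2 (mod 3); new modulus lcm = 34320.
    Write x = 2850 + 11440·t and substitute into x ≡ 2 (mod 3): 11440·t ≡ 2 − 2850 = -2848 (mod 3).
    Reduce coefficients mod 3: 1·t ≡ 2 (mod 3).
    So t ≡ 2 (mod 3).
    Then x = 2850 + 11440·2 = 25730, valid modulo lcm(11440, 3) = 34320: x ≡ 25730 (mod 34320).
Verify against each original: 25730 mod 13 = 3, 25730 mod 16 = 2, 25730 mod 5 = 0, 25730 mod 11 = 1, 25730 mod 3 = 2.

x ≡ 25730 (mod 34320).


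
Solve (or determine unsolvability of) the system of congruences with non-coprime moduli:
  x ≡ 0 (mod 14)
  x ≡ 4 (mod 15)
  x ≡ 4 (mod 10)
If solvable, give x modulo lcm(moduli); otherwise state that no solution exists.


Moduli 14, 15, 10 are not pairwise coprime, so CRT works modulo lcm(m_i) when all pairwise compatibility conditions hold.
Pairwise compatibility: gcd(m_i, m_j) must divide a_i - a_j for every pair.
Merge one congruence at a time:
  Start: x ≡ 0 (mod 14).
  Combine with x ≡ 4 (mod 15): gcd(14, 15) = 1; 4 - 0 = 4, which IS divisible by 1, so compatible.
    Write x = 0 + 14·t and substitute into x ≡ 4 (mod 15): 14·t ≡ 4 − 0 = 4 (mod 15).
    The inverse of 14 mod 15 is 14 (since 14·14 = 196 = 13·15 + 1), so t ≡ 14·4 = 56 ≡ 11 (mod 15).
    Then x = 0 + 14·11 = 154, valid modulo lcm(14, 15) = 210: x ≡ 154 (mod 210).
  Combine with x ≡ 4 (mod 10): gcd(210, 10) = 10; 4 - 154 = -150, which IS divisible by 10, so compatible.
    Write x = 154 + 210·t and substitute into x ≡ 4 (mod 10): 210·t ≡ 4 − 154 = -150 (mod 10).
    Divide the congruence (and modulus) by g = 10: 21·t ≡ -15 (mod 1).
    Modulo 1 every t works; take t = 0.
    Then x = 154 + 210·0 = 154, valid modulo lcm(210, 10) = 210: x ≡ 154 (mod 210).
Verify: 154 mod 14 = 0, 154 mod 15 = 4, 154 mod 10 = 4.

x ≡ 154 (mod 210).


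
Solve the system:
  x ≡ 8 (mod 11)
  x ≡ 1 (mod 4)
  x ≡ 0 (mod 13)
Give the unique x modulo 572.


Moduli 11, 4, 13 are pairwise coprime; by CRT there is a unique solution modulo M = 11 · 4 · 13 = 572.
Solve pairwise, accumulating the modulus:
  Start with x ≡ 8 (mod 11).
  Combine with x ≡ 1 (mod 4): since gcd(11, 4) = 1, we get a unique residue mod 44.
    Write x = 8 + 11·t and substitute into x ≡ 1 (mod 4): 11·t ≡ 1 − 8 = -7 (mod 4).
    Reduce coefficients mod 4: 3·t ≡ 1 (mod 4).
    The inverse of 3 mod 4 is 3 (since 3·3 = 9 = 2·4 + 1), so t ≡ 3·1 = 3 ≡ 3 (mod 4).
    Then x = 8 + 11·3 = 41, valid modulo lcm(11, 4) = 44: x ≡ 41 (mod 44).
  Combine with x ≡ 0 (mod 13): since gcd(44, 13) = 1, we get a unique residue mod 572.
    Write x = 41 + 44·t and substitute into x ≡ 0 (mod 13): 44·t ≡ 0 − 41 = -41 (mod 13).
    Reduce coefficients mod 13: 5·t ≡ 11 (mod 13).
    The inverse of 5 mod 13 is 8 (since 5·8 = 40 = 3·13 + 1), so t ≡ 8·11 = 88 ≡ 10 (mod 13).
    Then x = 41 + 44·10 = 481, valid modulo lcm(44, 13) = 572: x ≡ 481 (mod 572).
Verify: 481 mod 11 = 8 ✓, 481 mod 4 = 1 ✓, 481 mod 13 = 0 ✓.

x ≡ 481 (mod 572).


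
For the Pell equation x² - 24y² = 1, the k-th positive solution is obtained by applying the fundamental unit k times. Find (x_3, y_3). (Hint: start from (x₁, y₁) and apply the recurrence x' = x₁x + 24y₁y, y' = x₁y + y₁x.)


Step 1: Find the fundamental solution (x₁, y₁) of x² - 24y² = 1.
  Expand √24 as a continued fraction. a₀ = ⌊√24⌋ = 4; iterate m_{k+1} = d_k·a_k − m_k, d_{k+1} = (24 − m_{k+1}²)/d_k, a_{k+1} = ⌊(a₀ + m_{k+1})/d_{k+1}⌋ (starting m₀ = 0, d₀ = 1), with convergents p_k = a_k·p_{k-1} + p_{k-2}, q_k = a_k·q_{k-1} + q_{k-2} (p₋₁ = 1, q₋₁ = 0):
  k = 0: a₀ = 4; p₀/q₀ = 4/1; p₀² − 24·q₀² = 16 − 24 = -8.
  k = 1: m = 4, d = 8, a = ⌊(4 + 4)/8⌋ = 1; p/q = (1·4 + 1)/(1·1 + 0) = 5/1; p² − 24·q² = 25 − 24 = 1.
  The first convergent with p² − 24·q² = 1 gives the fundamental solution (x₁, y₁) = (5, 1).
Step 2: Apply the recurrence (x_{n+1}, y_{n+1}) = (x₁x_n + 24y₁y_n, x₁y_n + y₁x_n) repeatedly.
  From (x_1, y_1) = (5, 1): x_2 = 5·5 + 24·1·1 = 49; y_2 = 5·1 + 1·5 = 10.
  From (x_2, y_2) = (49, 10): x_3 = 5·49 + 24·1·10 = 485; y_3 = 5·10 + 1·49 = 99.
Step 3: Verify x_3² - 24·y_3² = 235225 - 235224 = 1 (should be 1). ✓

(x_1, y_1) = (5, 1); (x_3, y_3) = (485, 99).


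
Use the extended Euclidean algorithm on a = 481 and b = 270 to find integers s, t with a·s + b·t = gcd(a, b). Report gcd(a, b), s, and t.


Euclidean algorithm on (481, 270) — divide until remainder is 0:
  481 = 1 · 270 + 211
  270 = 1 · 211 + 59
  211 = 3 · 59 + 34
  59 = 1 · 34 + 25
  34 = 1 · 25 + 9
  25 = 2 · 9 + 7
  9 = 1 · 7 + 2
  7 = 3 · 2 + 1
  2 = 2 · 1 + 0
gcd(481, 270) = 1.
Track Bezout coefficients alongside the remainders: start with r₀ = 481 = a·1 + b·0 (s = 1, t = 0) and r₁ = 270 = a·0 + b·1 (s = 0, t = 1); each new remainder r_{k+1} = r_{k-1} − q_k·r_k inherits s_{k+1} = s_{k-1} − q_k·s_k, t_{k+1} = t_{k-1} − q_k·t_k, so r_k = a·s_k + b·t_k at every step:
  q = 1: r = 211, s = 1 − 1·0 = 1, t = 0 − 1·1 = -1  (check: 481·1 + 270·(-1) = 211)
  q = 1: r = 59, s = 0 − 1·1 = -1, t = 1 − 1·(-1) = 2  (check: 481·(-1) + 270·2 = 59)
  q = 3: r = 34, s = 1 − 3·(-1) = 4, t = -1 − 3·2 = -7  (check: 481·4 + 270·(-7) = 34)
  q = 1: r = 25, s = -1 − 1·4 = -5, t = 2 − 1·(-7) = 9  (check: 481·(-5) + 270·9 = 25)
  q = 1: r = 9, s = 4 − 1·(-5) = 9, t = -7 − 1·9 = -16  (check: 481·9 + 270·(-16) = 9)
  q = 2: r = 7, s = -5 − 2·9 = -23, t = 9 − 2·(-16) = 41  (check: 481·(-23) + 270·41 = 7)
  q = 1: r = 2, s = 9 − 1·(-23) = 32, t = -16 − 1·41 = -57  (check: 481·32 + 270·(-57) = 2)
  q = 3: r = 1, s = -23 − 3·32 = -119, t = 41 − 3·(-57) = 212  (check: 481·(-119) + 270·212 = 1)
The row with r = 1 (the gcd) gives the Bezout coefficients s = -119, t = 212.
Result: 481 · (-119) + 270 · (212) = 1.

gcd(481, 270) = 1; s = -119, t = 212 (check: 481·(-119) + 270·212 = 1).


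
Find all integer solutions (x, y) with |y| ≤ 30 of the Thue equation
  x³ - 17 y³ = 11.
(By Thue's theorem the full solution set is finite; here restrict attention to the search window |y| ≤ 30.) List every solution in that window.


The equation is x³ - 17y³ = 11. For fixed y, x³ = 17·y³ + 11, so a solution requires the RHS to be a perfect cube.
Strategy: iterate y from -30 to 30, compute RHS = 17·y³ + 11, and check whether it is a (positive or negative) perfect cube.
Check small values of y:
  y = 0: RHS = 11 is not a perfect cube.
  y = 1: RHS = 28 is not a perfect cube.
  y = -1: RHS = -6 is not a perfect cube.
  y = 2: RHS = 147 is not a perfect cube.
  y = -2: RHS = -125 = (-5)³ ⇒ x = -5 works.
  y = 3: RHS = 470 is not a perfect cube.
  y = -3: RHS = -448 is not a perfect cube.
Continuing the search up to |y| = 30 finds no further solutions beyond those listed.
Collected solutions: (-5, -2).

Solutions (with |y| ≤ 30): (-5, -2).


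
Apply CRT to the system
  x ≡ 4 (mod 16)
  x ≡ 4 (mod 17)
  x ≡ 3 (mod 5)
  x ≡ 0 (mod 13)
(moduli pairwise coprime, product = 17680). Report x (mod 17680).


Product of moduli M = 16 · 17 · 5 · 13 = 17680.
Merge one congruence at a time:
  Start: x ≡ 4 (mod 16).
  Combine with x ≡ 4 (mod 17); new modulus lcm = 272.
    Write x = 4 + 16·t and substitute into x ≡ 4 (mod 17): 16·t ≡ 4 − 4 = 0 (mod 17).
    The inverse of 16 mod 17 is 16 (since 16·16 = 256 = 15·17 + 1), so t ≡ 16·0 = 0 ≡ 0 (mod 17).
    Then x = 4 + 16·0 = 4, valid modulo lcm(16, 17) = 272: x ≡ 4 (mod 272).
  Combine with x ≡ 3 (mod 5); new modulus lcm = 1360.
    Write x = 4 + 272·t and substitute into x ≡ 3 (mod 5): 272·t ≡ 3 − 4 = -1 (mod 5).
    Reduce coefficients mod 5: 2·t ≡ 4 (mod 5).
    The inverse of 2 mod 5 is 3 (since 2·3 = 6 = 1·5 + 1), so t ≡ 3·4 = 12 ≡ 2 (mod 5).
    Then x = 4 + 272·2 = 548, valid modulo lcm(272, 5) = 1360: x ≡ 548 (mod 1360).
  Combine with x ≡ 0 (mod 13); new modulus lcm = 17680.
    Write x = 548 + 1360·t and substitute into x ≡ 0 (mod 13): 1360·t ≡ 0 − 548 = -548 (mod 13).
    Reduce coefficients mod 13: 8·t ≡ 11 (mod 13).
    The inverse of 8 mod 13 is 5 (since 8·5 = 40 = 3·13 + 1), so t ≡ 5·11 = 55 ≡ 3 (mod 13).
    Then x = 548 + 1360·3 = 4628, valid modulo lcm(1360, 13) = 17680: x ≡ 4628 (mod 17680).
Verify against each original: 4628 mod 16 = 4, 4628 mod 17 = 4, 4628 mod 5 = 3, 4628 mod 13 = 0.

x ≡ 4628 (mod 17680).


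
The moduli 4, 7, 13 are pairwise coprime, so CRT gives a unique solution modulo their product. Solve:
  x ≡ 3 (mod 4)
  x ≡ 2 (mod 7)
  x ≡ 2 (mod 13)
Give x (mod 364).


Moduli 4, 7, 13 are pairwise coprime; by CRT there is a unique solution modulo M = 4 · 7 · 13 = 364.
Solve pairwise, accumulating the modulus:
  Start with x ≡ 3 (mod 4).
  Combine with x ≡ 2 (mod 7): since gcd(4, 7) = 1, we get a unique residue mod 28.
    Write x = 3 + 4·t and substitute into x ≡ 2 (mod 7): 4·t ≡ 2 − 3 = -1 (mod 7).
    Reduce coefficients mod 7: 4·t ≡ 6 (mod 7).
    The inverse of 4 mod 7 is 2 (since 4·2 = 8 = 1·7 + 1), so t ≡ 2·6 = 12 ≡ 5 (mod 7).
    Then x = 3 + 4·5 = 23, valid modulo lcm(4, 7) = 28: x ≡ 23 (mod 28).
  Combine with x ≡ 2 (mod 13): since gcd(28, 13) = 1, we get a unique residue mod 364.
    Write x = 23 + 28·t and substitute into x ≡ 2 (mod 13): 28·t ≡ 2 − 23 = -21 (mod 13).
    Reduce coefficients mod 13: 2·t ≡ 5 (mod 13).
    The inverse of 2 mod 13 is 7 (since 2·7 = 14 = 1·13 + 1), so t ≡ 7·5 = 35 ≡ 9 (mod 13).
    Then x = 23 + 28·9 = 275, valid modulo lcm(28, 13) = 364: x ≡ 275 (mod 364).
Verify: 275 mod 4 = 3 ✓, 275 mod 7 = 2 ✓, 275 mod 13 = 2 ✓.

x ≡ 275 (mod 364).
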